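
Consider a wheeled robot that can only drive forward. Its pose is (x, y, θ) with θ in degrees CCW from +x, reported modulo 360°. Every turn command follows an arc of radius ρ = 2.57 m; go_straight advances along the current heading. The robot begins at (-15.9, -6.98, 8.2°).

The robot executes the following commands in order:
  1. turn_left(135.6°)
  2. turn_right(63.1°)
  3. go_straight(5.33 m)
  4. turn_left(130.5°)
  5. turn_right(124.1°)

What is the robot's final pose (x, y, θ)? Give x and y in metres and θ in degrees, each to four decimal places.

set_pose: (x, y, θ) = (-15.9000, -6.9800, 8.2000°), ρ = 2.57
turn_left(135.6°): centre at ρ to the left, rotate +135.6° → (-14.7487, -2.3624, 143.8000°)
turn_right(63.1°): centre at ρ to the right, rotate −63.1° → (-15.7671, 0.1268, 80.7000°)
go_straight(5.33): x += 5.33·cos θ, y += 5.33·sin θ → (-14.9057, 5.3868, 80.7000°)
turn_left(130.5°): centre at ρ to the left, rotate +130.5° → (-18.7733, 8.0004, 211.2000°)
turn_right(124.1°): centre at ρ to the right, rotate −124.1° → (-22.6713, 10.3287, 87.1000°)

(-22.6713, 10.3287, 87.1000°)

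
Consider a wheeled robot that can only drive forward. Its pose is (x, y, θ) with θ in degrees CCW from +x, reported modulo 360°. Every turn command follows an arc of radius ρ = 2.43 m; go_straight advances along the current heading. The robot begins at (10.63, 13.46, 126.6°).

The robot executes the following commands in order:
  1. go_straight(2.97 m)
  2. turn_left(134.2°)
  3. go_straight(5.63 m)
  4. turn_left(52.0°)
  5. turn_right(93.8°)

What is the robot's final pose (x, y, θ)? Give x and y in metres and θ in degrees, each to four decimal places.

set_pose: (x, y, θ) = (10.6300, 13.4600, 126.6000°), ρ = 2.43
go_straight(2.97): x += 2.97·cos θ, y += 2.97·sin θ → (8.8592, 15.8444, 126.6000°)
turn_left(134.2°): centre at ρ to the left, rotate +134.2° → (4.5096, 14.7841, 260.8000°)
go_straight(5.63): x += 5.63·cos θ, y += 5.63·sin θ → (3.6095, 9.2265, 260.8000°)
turn_left(52.0°): centre at ρ to the left, rotate +52.0° → (4.2253, 7.1869, 312.8000°)
turn_right(93.8°): centre at ρ to the right, rotate −93.8° → (3.9716, 3.6474, 219.0000°)

(3.9716, 3.6474, 219.0000°)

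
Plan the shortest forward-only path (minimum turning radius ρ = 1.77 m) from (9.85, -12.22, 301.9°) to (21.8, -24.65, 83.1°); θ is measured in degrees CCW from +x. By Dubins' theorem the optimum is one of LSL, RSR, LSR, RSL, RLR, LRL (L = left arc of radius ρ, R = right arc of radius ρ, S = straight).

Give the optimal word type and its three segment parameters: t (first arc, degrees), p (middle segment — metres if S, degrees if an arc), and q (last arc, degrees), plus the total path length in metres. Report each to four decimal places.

Let ψ = atan2(Δy, Δx) = atan2(-12.43, 11.95) = -46.1279° be the start→goal bearing.
Normalize: d = |goal − start| / ρ = 17.242604/1.77 = 9.741584, α = (θ_start − ψ) mod 360° = 348.0279° = 6.074233 rad, β = (θ_goal − ψ) mod 360° = 129.2279° = 2.255452 rad.
Common terms: sin α = -0.207435, cos α = 0.978249, sin β = 0.774637, cos β = -0.632407, cos(α−β) = -0.779338, d² = 94.898465. Work in radians in the unit-radius frame; every candidate has L = ρ·(t + p + q).
LSL: p² = 2 + d² − 2cos(α−β) + 2d(sin α − sin β) = 79.323271; p = √p² = 8.906361; φ = atan2(cos β − cos α, d + sin α − sin β) = -0.181844 rad; t = (φ − α) mod 2π = 0.027109 rad, q = (β − φ) mod 2π = 2.437296 rad → L = 1.77·(0.027109 + 8.906361 + 2.437296) = 1.77·11.370766 = 20.126256 m
RSR: p² = 2 + d² − 2cos(α−β) + 2d(sin β − sin α) = 117.591010; p = √p² = 10.843939; φ = atan2(cos α − cos β, d − sin α + sin β) = 0.149082 rad; t = (α − φ) mod 2π = 5.925151 rad, q = (φ − β) mod 2π = 4.176815 rad → L = 1.77·(5.925151 + 10.843939 + 4.176815) = 1.77·20.945905 = 37.074251 m
LSR: p² = d² − 2 + 2cos(α−β) + 2d(sin α + sin β) = 102.390668; p = √p² = 10.118827; φ = atan2(−cos α − cos β, d + sin α + sin β) − atan2(−2, p) = 0.161601 rad; t = (φ − α) mod 2π = 0.370553 rad, q = (φ − β) mod 2π = 4.189333 rad → L = 1.77·(0.370553 + 10.118827 + 4.189333) = 1.77·14.678714 = 25.981323 m
RSL: p² = d² − 2 + 2cos(α−β) − 2d(sin α + sin β) = 80.288910; p = √p² = 8.960408; φ = atan2(cos α + cos β, d − sin α − sin β) − atan2(2, p) = -0.181926 rad; t = (α − φ) mod 2π = 6.256159 rad, q = (β − φ) mod 2π = 2.437378 rad → L = 1.77·(6.256159 + 8.960408 + 2.437378) = 1.77·17.653945 = 31.247482 m
RLR: c = (6 − d² + 2cos(α−β) + 2d(sin α − sin β))/8 = -13.698876, |c| > 1 → infeasible
LRL: c = (6 − d² + 2cos(α−β) − 2d(sin α − sin β))/8 = -8.915409, |c| > 1 → infeasible
Shortest: LSL with L = 20.126256 m ≈ 20.1263 m
Convert LSL to answer units (arcs ×180/π): t = 0.027109·180/π = 1.5532°, p = ρ·p = 1.77·8.906361 = 15.7643 m, q = 2.437296·180/π = 139.6468°, L = 20.1263 m.

LSL: t = 1.5532°, p = 15.7643 m, q = 139.6468°, L = 20.1263 m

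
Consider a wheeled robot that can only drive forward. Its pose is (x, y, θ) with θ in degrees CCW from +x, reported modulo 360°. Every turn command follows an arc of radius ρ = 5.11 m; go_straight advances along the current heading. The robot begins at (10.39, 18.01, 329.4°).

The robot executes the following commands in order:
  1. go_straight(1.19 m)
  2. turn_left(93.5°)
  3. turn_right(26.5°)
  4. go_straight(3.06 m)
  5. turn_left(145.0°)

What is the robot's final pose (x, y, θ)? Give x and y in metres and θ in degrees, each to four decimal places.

(19.3868, 32.2973, 181.4000°)

set_pose: (x, y, θ) = (10.3900, 18.0100, 329.4000°), ρ = 5.11
go_straight(1.19): x += 1.19·cos θ, y += 1.19·sin θ → (11.4143, 17.4042, 329.4000°)
turn_left(93.5°): centre at ρ to the left, rotate +93.5° → (18.5645, 19.4748, 422.9000° ≡ 62.9000°)
turn_right(26.5°): centre at ρ to the right, rotate −26.5° → (20.0811, 21.2600, 36.4000°)
go_straight(3.06): x += 3.06·cos θ, y += 3.06·sin θ → (22.5441, 23.0758, 36.4000°)
turn_left(145.0°): centre at ρ to the left, rotate +145.0° → (19.3868, 32.2973, 181.4000°)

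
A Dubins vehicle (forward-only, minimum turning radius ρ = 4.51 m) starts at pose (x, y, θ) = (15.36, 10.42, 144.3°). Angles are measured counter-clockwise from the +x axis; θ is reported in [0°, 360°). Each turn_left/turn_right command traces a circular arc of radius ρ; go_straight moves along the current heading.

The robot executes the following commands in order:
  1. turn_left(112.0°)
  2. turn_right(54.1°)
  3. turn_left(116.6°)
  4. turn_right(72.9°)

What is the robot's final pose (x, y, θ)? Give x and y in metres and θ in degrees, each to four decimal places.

(5.5485, -8.0859, 245.9000°)

set_pose: (x, y, θ) = (15.3600, 10.4200, 144.3000°), ρ = 4.51
turn_left(112.0°): centre at ρ to the left, rotate +112.0° → (8.3465, 7.8256, 256.3000°)
turn_right(54.1°): centre at ρ to the right, rotate −54.1° → (5.6689, 4.7181, 202.2000°)
turn_left(116.6°): centre at ρ to the left, rotate +116.6° → (4.4023, -2.8510, 318.8000°)
turn_right(72.9°): centre at ρ to the right, rotate −72.9° → (5.5485, -8.0859, 245.9000°)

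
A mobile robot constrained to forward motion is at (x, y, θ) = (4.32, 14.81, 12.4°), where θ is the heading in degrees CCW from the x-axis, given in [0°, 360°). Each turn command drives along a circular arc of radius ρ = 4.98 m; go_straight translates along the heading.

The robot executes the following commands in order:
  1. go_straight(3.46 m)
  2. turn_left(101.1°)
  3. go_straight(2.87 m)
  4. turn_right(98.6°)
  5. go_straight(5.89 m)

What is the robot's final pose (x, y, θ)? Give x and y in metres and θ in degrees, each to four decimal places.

(19.0308, 33.3474, 14.9000°)

set_pose: (x, y, θ) = (4.3200, 14.8100, 12.4000°), ρ = 4.98
go_straight(3.46): x += 3.46·cos θ, y += 3.46·sin θ → (7.6993, 15.5530, 12.4000°)
turn_left(101.1°): centre at ρ to the left, rotate +101.1° → (11.1969, 22.4026, 113.5000°)
go_straight(2.87): x += 2.87·cos θ, y += 2.87·sin θ → (10.0525, 25.0345, 113.5000°)
turn_right(98.6°): centre at ρ to the right, rotate −98.6° → (13.3389, 31.8329, 14.9000°)
go_straight(5.89): x += 5.89·cos θ, y += 5.89·sin θ → (19.0308, 33.3474, 14.9000°)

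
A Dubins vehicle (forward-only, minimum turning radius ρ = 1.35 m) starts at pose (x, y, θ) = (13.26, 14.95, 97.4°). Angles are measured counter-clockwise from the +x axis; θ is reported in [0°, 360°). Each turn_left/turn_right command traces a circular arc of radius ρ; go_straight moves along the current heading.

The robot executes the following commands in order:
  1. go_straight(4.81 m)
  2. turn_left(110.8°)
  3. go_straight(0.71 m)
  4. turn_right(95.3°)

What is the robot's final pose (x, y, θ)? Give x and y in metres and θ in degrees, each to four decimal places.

set_pose: (x, y, θ) = (13.2600, 14.9500, 97.4000°), ρ = 1.35
go_straight(4.81): x += 4.81·cos θ, y += 4.81·sin θ → (12.6405, 19.7199, 97.4000°)
turn_left(110.8°): centre at ρ to the left, rotate +110.8° → (10.6638, 20.7358, 208.2000°)
go_straight(0.71): x += 0.71·cos θ, y += 0.71·sin θ → (10.0381, 20.4003, 208.2000°)
turn_right(95.3°): centre at ρ to the right, rotate −95.3° → (8.1565, 21.0648, 112.9000°)

(8.1565, 21.0648, 112.9000°)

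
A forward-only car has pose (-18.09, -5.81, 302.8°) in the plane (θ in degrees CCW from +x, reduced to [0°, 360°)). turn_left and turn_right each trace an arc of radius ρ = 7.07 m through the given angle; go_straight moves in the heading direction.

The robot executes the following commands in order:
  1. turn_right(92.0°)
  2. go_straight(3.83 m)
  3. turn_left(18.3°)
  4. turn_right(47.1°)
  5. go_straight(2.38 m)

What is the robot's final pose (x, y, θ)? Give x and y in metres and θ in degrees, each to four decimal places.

set_pose: (x, y, θ) = (-18.0900, -5.8100, 302.8000°), ρ = 7.07
turn_right(92.0°): centre at ρ to the right, rotate −92.0° → (-20.4127, -15.7127, 210.8000°)
go_straight(3.83): x += 3.83·cos θ, y += 3.83·sin θ → (-23.7025, -17.6738, 210.8000°)
turn_left(18.3°): centre at ρ to the left, rotate +18.3° → (-25.4262, -19.1177, 229.1000°)
turn_right(47.1°): centre at ρ to the right, rotate −47.1° → (-30.5234, -21.5544, 182.0000°)
go_straight(2.38): x += 2.38·cos θ, y += 2.38·sin θ → (-32.9019, -21.6374, 182.0000°)

(-32.9019, -21.6374, 182.0000°)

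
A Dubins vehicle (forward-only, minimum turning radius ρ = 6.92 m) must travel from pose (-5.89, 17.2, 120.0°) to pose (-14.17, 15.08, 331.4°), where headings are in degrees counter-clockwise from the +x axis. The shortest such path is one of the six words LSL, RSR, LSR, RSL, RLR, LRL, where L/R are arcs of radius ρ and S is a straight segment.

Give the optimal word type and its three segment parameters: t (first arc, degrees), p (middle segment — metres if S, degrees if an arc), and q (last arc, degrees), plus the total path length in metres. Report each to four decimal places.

Let ψ = atan2(Δy, Δx) = atan2(-2.12, -8.28) = -165.6386° be the start→goal bearing.
Normalize: d = |goal − start| / ρ = 8.547093/6.92 = 1.235129, α = (θ_start − ψ) mod 360° = 285.6386° = 4.985334 rad, β = (θ_goal − ψ) mod 360° = 137.0386° = 2.391775 rad.
Common terms: sin α = -0.962981, cos α = 0.269568, sin β = 0.681506, cos β = -0.731813, cos(α−β) = -0.853551, d² = 1.525544. Work in radians in the unit-radius frame; every candidate has L = ρ·(t + p + q).
LSL: p² = 2 + d² − 2cos(α−β) + 2d(sin α − sin β) = 1.170338; p = √p² = 1.081822; φ = atan2(cos β − cos α, d + sin α − sin β) = -1.958860 rad; t = (φ − α) mod 2π = 5.622177 rad, q = (β − φ) mod 2π = 4.350635 rad → L = 6.92·(5.622177 + 1.081822 + 4.350635) = 6.92·11.054633 = 76.498061 m
RSR: p² = 2 + d² − 2cos(α−β) + 2d(sin β − sin α) = 9.294953; p = √p² = 3.048762; φ = atan2(cos α − cos β, d − sin α + sin β) = 0.334667 rad; t = (α − φ) mod 2π = 4.650666 rad, q = (φ − β) mod 2π = 4.226078 rad → L = 6.92·(4.650666 + 3.048762 + 4.226078) = 6.92·11.925507 = 82.524509 m
LSR: p² = d² − 2 + 2cos(α−β) + 2d(sin α + sin β) = -2.876875 < 0 → infeasible
RSL: p² = d² − 2 + 2cos(α−β) − 2d(sin α + sin β) = -1.486241 < 0 → infeasible
RLR: c = (6 − d² + 2cos(α−β) + 2d(sin α − sin β))/8 = -0.161869; p = 2π − arccos c = 4.549805 rad; φ = atan2(cos α − cos β, d − sin α + sin β) = 0.334667 rad; t = (α − φ + p/2) mod 2π = 0.642383 rad, q = (α − β − t + p) mod 2π = 0.217795 rad → L = 6.92·(0.642383 + 4.549805 + 0.217795) = 6.92·5.409983 = 37.437083 m
LRL: c = (6 − d² + 2cos(α−β) − 2d(sin α − sin β))/8 = 0.853708; p = 2π − arccos c = 5.735453 rad; φ = atan2(cos β − cos α, d + sin α − sin β) = -1.958860 rad; t = (φ − α + p/2) mod 2π = 2.206718 rad, q = (β − α − t + p) mod 2π = 0.935176 rad → L = 6.92·(2.206718 + 5.735453 + 0.935176) = 6.92·8.877347 = 61.431242 m
Shortest: RLR with L = 37.437083 m ≈ 37.4371 m
Convert RLR to answer units (arcs ×180/π): t = 0.642383·180/π = 36.8059°, p = 4.549805·180/π = 260.6846°, q = 0.217795·180/π = 12.4787°, L = 37.4371 m.

RLR: t = 36.8059°, p = 260.6846°, q = 12.4787°, L = 37.4371 m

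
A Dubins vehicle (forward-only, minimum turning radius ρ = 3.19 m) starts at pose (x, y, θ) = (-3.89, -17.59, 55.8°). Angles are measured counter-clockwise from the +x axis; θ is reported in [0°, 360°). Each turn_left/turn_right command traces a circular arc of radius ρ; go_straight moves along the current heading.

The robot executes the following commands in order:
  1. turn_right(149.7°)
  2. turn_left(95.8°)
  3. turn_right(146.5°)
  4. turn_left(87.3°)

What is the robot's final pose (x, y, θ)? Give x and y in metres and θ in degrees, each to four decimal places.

(6.3365, -33.1174, 302.7000°)

set_pose: (x, y, θ) = (-3.8900, -17.5900, 55.8000°), ρ = 3.19
turn_right(149.7°): centre at ρ to the right, rotate −149.7° → (1.9310, -19.6000, -93.9000° ≡ 266.1000°)
turn_left(95.8°): centre at ρ to the left, rotate +95.8° → (5.2194, -23.0052, 361.9000° ≡ 1.9000°)
turn_right(146.5°): centre at ρ to the right, rotate −146.5° → (7.1730, -28.7937, -144.6000° ≡ 215.4000°)
turn_left(87.3°): centre at ρ to the left, rotate +87.3° → (6.3365, -33.1174, 302.7000°)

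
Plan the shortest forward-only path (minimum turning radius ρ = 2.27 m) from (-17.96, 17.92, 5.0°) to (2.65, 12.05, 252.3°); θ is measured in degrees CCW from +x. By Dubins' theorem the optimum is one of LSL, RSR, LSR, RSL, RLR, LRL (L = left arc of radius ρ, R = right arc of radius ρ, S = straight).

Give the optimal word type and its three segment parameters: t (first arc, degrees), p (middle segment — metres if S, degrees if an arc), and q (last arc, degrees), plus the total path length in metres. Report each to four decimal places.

Let ψ = atan2(Δy, Δx) = atan2(-5.87, 20.61) = -15.8977° be the start→goal bearing.
Normalize: d = |goal − start| / ρ = 21.429629/2.27 = 9.440365, α = (θ_start − ψ) mod 360° = 20.8977° = 0.364733 rad, β = (θ_goal − ψ) mod 360° = 268.1977° = 4.680932 rad.
Common terms: sin α = 0.356700, cos α = 0.934219, sin β = -0.999505, cos β = -0.031452, cos(α−β) = -0.385906, d² = 89.120495. Work in radians in the unit-radius frame; every candidate has L = ρ·(t + p + q).
LSL: p² = 2 + d² − 2cos(α−β) + 2d(sin α − sin β) = 117.498448; p = √p² = 10.839670; φ = atan2(cos β − cos α, d + sin α − sin β) = -0.089205 rad; t = (φ − α) mod 2π = 5.829247 rad, q = (β − φ) mod 2π = 4.770137 rad → L = 2.27·(5.829247 + 10.839670 + 4.770137) = 2.27·21.439055 = 48.666654 m
RSR: p² = 2 + d² − 2cos(α−β) + 2d(sin β − sin α) = 66.286166; p = √p² = 8.141632; φ = atan2(cos α − cos β, d − sin α + sin β) = 0.118889 rad; t = (α − φ) mod 2π = 0.245844 rad, q = (φ − β) mod 2π = 1.721142 rad → L = 2.27·(0.245844 + 8.141632 + 1.721142) = 2.27·10.108618 = 22.946562 m
LSR: p² = d² − 2 + 2cos(α−β) + 2d(sin α + sin β) = 74.212045; p = √p² = 8.614641; φ = atan2(−cos α − cos β, d + sin α + sin β) − atan2(−2, p) = 0.125864 rad; t = (φ − α) mod 2π = 6.044316 rad, q = (φ − β) mod 2π = 1.728117 rad → L = 2.27·(6.044316 + 8.614641 + 1.728117) = 2.27·16.387075 = 37.198660 m
RSL: p² = d² − 2 + 2cos(α−β) − 2d(sin α + sin β) = 98.485321; p = √p² = 9.923977; φ = atan2(cos α + cos β, d − sin α − sin β) − atan2(2, p) = -0.109574 rad; t = (α − φ) mod 2π = 0.474307 rad, q = (β − φ) mod 2π = 4.790506 rad → L = 2.27·(0.474307 + 9.923977 + 4.790506) = 2.27·15.188791 = 34.478555 m
RLR: c = (6 − d² + 2cos(α−β) + 2d(sin α − sin β))/8 = -7.285771, |c| > 1 → infeasible
LRL: c = (6 − d² + 2cos(α−β) − 2d(sin α − sin β))/8 = -13.687306, |c| > 1 → infeasible
Shortest: RSR with L = 22.946562 m ≈ 22.9466 m
Convert RSR to answer units (arcs ×180/π): t = 0.245844·180/π = 14.0858°, p = ρ·p = 2.27·8.141632 = 18.4815 m, q = 1.721142·180/π = 98.6142°, L = 22.9466 m.

RSR: t = 14.0858°, p = 18.4815 m, q = 98.6142°, L = 22.9466 m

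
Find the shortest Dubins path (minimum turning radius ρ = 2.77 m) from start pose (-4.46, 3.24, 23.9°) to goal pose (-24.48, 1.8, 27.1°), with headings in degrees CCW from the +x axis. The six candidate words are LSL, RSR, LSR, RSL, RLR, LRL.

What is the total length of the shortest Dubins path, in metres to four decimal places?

36.4759 m

Let ψ = atan2(Δy, Δx) = atan2(-1.44, -20.02) = -175.8859° be the start→goal bearing.
Normalize: d = |goal − start| / ρ = 20.071721/2.77 = 7.246109, α = (θ_start − ψ) mod 360° = 199.7859° = 3.486922 rad, β = (θ_goal − ψ) mod 360° = 202.9859° = 3.542772 rad.
Common terms: sin α = -0.338507, cos α = -0.940964, sin β = -0.390505, cos β = -0.920601, cos(α−β) = 0.998441, d² = 52.506093. Work in radians in the unit-radius frame; every candidate has L = ρ·(t + p + q).
LSL: p² = 2 + d² − 2cos(α−β) + 2d(sin α − sin β) = 53.262781; p = √p² = 7.298135; φ = atan2(cos β − cos α, d + sin α − sin β) = 0.002790 rad; t = (φ − α) mod 2π = 2.799054 rad, q = (β − φ) mod 2π = 3.539982 rad → L = 2.77·(2.799054 + 7.298135 + 3.539982) = 2.77·13.637171 = 37.774964 m
RSR: p² = 2 + d² − 2cos(α−β) + 2d(sin β − sin α) = 51.755642; p = √p² = 7.194139; φ = atan2(cos α − cos β, d − sin α + sin β) = -0.002831 rad; t = (α − φ) mod 2π = 3.489752 rad, q = (φ − β) mod 2π = 2.737582 rad → L = 2.77·(3.489752 + 7.194139 + 2.737582) = 2.77·13.421474 = 37.177483 m
LSR: p² = d² − 2 + 2cos(α−β) + 2d(sin α + sin β) = 41.937984; p = √p² = 6.475954; φ = atan2(−cos α − cos β, d + sin α + sin β) − atan2(−2, p) = 0.577776 rad; t = (φ − α) mod 2π = 3.374040 rad, q = (φ − β) mod 2π = 3.318189 rad → L = 2.77·(3.374040 + 6.475954 + 3.318189) = 2.77·13.168183 = 36.475867 m
RSL: p² = d² − 2 + 2cos(α−β) − 2d(sin α + sin β) = 63.067965; p = √p² = 7.941534; φ = atan2(cos α + cos β, d − sin α − sin β) − atan2(2, p) = -0.476026 rad; t = (α − φ) mod 2π = 3.962948 rad, q = (β − φ) mod 2π = 4.018798 rad → L = 2.77·(3.962948 + 7.941534 + 4.018798) = 2.77·15.923280 = 44.107486 m
RLR: c = (6 − d² + 2cos(α−β) + 2d(sin α − sin β))/8 = -5.469455, |c| > 1 → infeasible
LRL: c = (6 − d² + 2cos(α−β) − 2d(sin α − sin β))/8 = -5.657848, |c| > 1 → infeasible
Shortest: LSR with L = 36.475867 m ≈ 36.4759 m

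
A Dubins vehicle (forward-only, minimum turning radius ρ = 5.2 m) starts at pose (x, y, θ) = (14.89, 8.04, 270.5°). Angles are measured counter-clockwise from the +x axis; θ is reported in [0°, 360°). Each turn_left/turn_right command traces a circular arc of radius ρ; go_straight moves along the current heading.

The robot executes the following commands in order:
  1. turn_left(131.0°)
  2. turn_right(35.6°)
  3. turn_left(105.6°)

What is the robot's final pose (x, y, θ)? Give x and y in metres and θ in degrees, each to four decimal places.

set_pose: (x, y, θ) = (14.8900, 8.0400, 270.5000°), ρ = 5.2
turn_left(131.0°): centre at ρ to the left, rotate +131.0° → (23.5354, 4.1908, 401.5000° ≡ 41.5000°)
turn_right(35.6°): centre at ρ to the right, rotate −35.6° → (26.4465, 5.4687, 5.9000°)
turn_left(105.6°): centre at ρ to the left, rotate +105.6° → (30.7502, 12.5470, 111.5000°)

(30.7502, 12.5470, 111.5000°)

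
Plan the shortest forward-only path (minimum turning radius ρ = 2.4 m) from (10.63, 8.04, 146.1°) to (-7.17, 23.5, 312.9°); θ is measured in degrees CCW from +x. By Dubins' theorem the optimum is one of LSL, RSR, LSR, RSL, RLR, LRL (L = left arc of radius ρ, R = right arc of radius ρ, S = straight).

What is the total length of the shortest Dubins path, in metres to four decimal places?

31.1076 m

Let ψ = atan2(Δy, Δx) = atan2(15.46, -17.80) = 139.0244° be the start→goal bearing.
Normalize: d = |goal − start| / ρ = 23.576505/2.4 = 9.823544, α = (θ_start − ψ) mod 360° = 7.0756° = 0.123493 rad, β = (θ_goal − ψ) mod 360° = 173.8756° = 3.034702 rad.
Common terms: sin α = 0.123179, cos α = 0.992384, sin β = 0.106688, cos β = -0.994293, cos(α−β) = -0.973579, d² = 96.502014. Work in radians in the unit-radius frame; every candidate has L = ρ·(t + p + q).
LSL: p² = 2 + d² − 2cos(α−β) + 2d(sin α − sin β) = 100.773178; p = √p² = 10.038584; φ = atan2(cos β − cos α, d + sin α − sin β) = -0.199219 rad; t = (φ − α) mod 2π = 5.960474 rad, q = (β − φ) mod 2π = 3.233921 rad → L = 2.4·(5.960474 + 10.038584 + 3.233921) = 2.4·19.232979 = 46.159150 m
RSR: p² = 2 + d² − 2cos(α−β) + 2d(sin β − sin α) = 100.125165; p = √p² = 10.006256; φ = atan2(cos α − cos β, d − sin α + sin β) = 0.199872 rad; t = (α − φ) mod 2π = 6.206806 rad, q = (φ − β) mod 2π = 3.448355 rad → L = 2.4·(6.206806 + 10.006256 + 3.448355) = 2.4·19.661418 = 47.187403 m
LSR: p² = d² − 2 + 2cos(α−β) + 2d(sin α + sin β) = 97.071061; p = √p² = 9.852465; φ = atan2(−cos α − cos β, d + sin α + sin β) − atan2(−2, p) = 0.200463 rad; t = (φ − α) mod 2π = 0.076971 rad, q = (φ − β) mod 2π = 3.448947 rad → L = 2.4·(0.076971 + 9.852465 + 3.448947) = 2.4·13.378383 = 32.108118 m
RSL: p² = d² − 2 + 2cos(α−β) − 2d(sin α + sin β) = 88.038651; p = √p² = 9.382891; φ = atan2(cos α + cos β, d − sin α − sin β) − atan2(2, p) = -0.210210 rad; t = (α − φ) mod 2π = 0.333702 rad, q = (β − φ) mod 2π = 3.244912 rad → L = 2.4·(0.333702 + 9.382891 + 3.244912) = 2.4·12.961505 = 31.107613 m
RLR: c = (6 − d² + 2cos(α−β) + 2d(sin α − sin β))/8 = -11.515646, |c| > 1 → infeasible
LRL: c = (6 − d² + 2cos(α−β) − 2d(sin α − sin β))/8 = -11.596647, |c| > 1 → infeasible
Shortest: RSL with L = 31.107613 m ≈ 31.1076 m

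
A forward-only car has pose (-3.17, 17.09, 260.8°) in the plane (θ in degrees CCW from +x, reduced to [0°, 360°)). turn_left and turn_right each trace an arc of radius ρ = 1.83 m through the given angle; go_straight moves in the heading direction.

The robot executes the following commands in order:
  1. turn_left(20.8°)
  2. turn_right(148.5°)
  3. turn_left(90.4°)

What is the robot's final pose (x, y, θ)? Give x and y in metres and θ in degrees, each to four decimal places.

set_pose: (x, y, θ) = (-3.1700, 17.0900, 260.8000°), ρ = 1.83
turn_left(20.8°): centre at ρ to the left, rotate +20.8° → (-3.1562, 16.4294, 281.6000°)
turn_right(148.5°): centre at ρ to the right, rotate −148.5° → (-6.2850, 14.8111, 133.1000°)
turn_left(90.4°): centre at ρ to the left, rotate +90.4° → (-8.8809, 14.8881, 223.5000°)

(-8.8809, 14.8881, 223.5000°)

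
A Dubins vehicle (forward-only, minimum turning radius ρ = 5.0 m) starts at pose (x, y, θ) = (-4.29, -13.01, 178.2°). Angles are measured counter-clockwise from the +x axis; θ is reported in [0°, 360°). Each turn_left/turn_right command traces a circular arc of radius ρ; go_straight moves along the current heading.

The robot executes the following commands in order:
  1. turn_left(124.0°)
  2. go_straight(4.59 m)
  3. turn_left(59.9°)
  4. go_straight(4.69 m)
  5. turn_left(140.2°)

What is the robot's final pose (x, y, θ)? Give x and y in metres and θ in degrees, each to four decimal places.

set_pose: (x, y, θ) = (-4.2900, -13.0100, 178.2000°), ρ = 5.0
turn_left(124.0°): centre at ρ to the left, rotate +124.0° → (-8.6780, -20.6719, 302.2000°)
go_straight(4.59): x += 4.59·cos θ, y += 4.59·sin θ → (-6.2321, -24.5559, 302.2000°)
turn_left(59.9°): centre at ρ to the left, rotate +59.9° → (-1.8179, -26.8882, 362.1000° ≡ 2.1000°)
go_straight(4.69): x += 4.69·cos θ, y += 4.69·sin θ → (2.8689, -26.7163, 2.1000°)
turn_left(140.2°): centre at ρ to the left, rotate +140.2° → (5.7433, -17.7636, 142.3000°)

(5.7433, -17.7636, 142.3000°)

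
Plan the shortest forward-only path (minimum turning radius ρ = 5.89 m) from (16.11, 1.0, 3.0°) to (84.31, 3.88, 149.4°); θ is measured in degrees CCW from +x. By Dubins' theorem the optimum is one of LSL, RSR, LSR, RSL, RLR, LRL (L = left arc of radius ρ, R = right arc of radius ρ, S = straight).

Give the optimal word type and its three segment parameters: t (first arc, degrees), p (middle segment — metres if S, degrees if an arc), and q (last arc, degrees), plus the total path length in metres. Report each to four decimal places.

RSL: t = 10.1853°, p = 63.9220 m, q = 156.5853°, L = 81.0661 m

Let ψ = atan2(Δy, Δx) = atan2(2.88, 68.20) = 2.4181° be the start→goal bearing.
Normalize: d = |goal − start| / ρ = 68.260782/5.89 = 11.589267, α = (θ_start − ψ) mod 360° = 0.5819° = 0.010156 rad, β = (θ_goal − ψ) mod 360° = 146.9819° = 2.565318 rad.
Common terms: sin α = 0.010156, cos α = 0.999948, sin β = 0.544904, cos β = -0.838499, cos(α−β) = -0.832921, d² = 134.311108. Work in radians in the unit-radius frame; every candidate has L = ρ·(t + p + q).
LSL: p² = 2 + d² − 2cos(α−β) + 2d(sin α − sin β) = 125.582281; p = √p² = 11.206350; φ = atan2(cos β − cos α, d + sin α − sin β) = -0.164799 rad; t = (φ − α) mod 2π = 6.108230 rad, q = (β − φ) mod 2π = 2.730117 rad → L = 5.89·(6.108230 + 11.206350 + 2.730117) = 5.89·20.044697 = 118.063267 m
RSR: p² = 2 + d² − 2cos(α−β) + 2d(sin β − sin α) = 150.371621; p = √p² = 12.262611; φ = atan2(cos α − cos β, d − sin α + sin β) = 0.150490 rad; t = (α − φ) mod 2π = 6.142851 rad, q = (φ − β) mod 2π = 3.868357 rad → L = 5.89·(6.142851 + 12.262611 + 3.868357) = 5.89·22.273819 = 131.192795 m
LSR: p² = d² − 2 + 2cos(α−β) + 2d(sin α + sin β) = 143.510740; p = √p² = 11.979597; φ = atan2(−cos α − cos β, d + sin α + sin β) − atan2(−2, p) = 0.152131 rad; t = (φ − α) mod 2π = 0.141975 rad, q = (φ − β) mod 2π = 3.869998 rad → L = 5.89·(0.141975 + 11.979597 + 3.869998) = 5.89·15.991570 = 94.190350 m
RSL: p² = d² − 2 + 2cos(α−β) − 2d(sin α + sin β) = 117.779792; p = √p² = 10.852640; φ = atan2(cos α + cos β, d − sin α − sin β) − atan2(2, p) = -0.167612 rad; t = (α − φ) mod 2π = 0.177768 rad, q = (β − φ) mod 2π = 2.732930 rad → L = 5.89·(0.177768 + 10.852640 + 2.732930) = 5.89·13.763337 = 81.066057 m
RLR: c = (6 − d² + 2cos(α−β) + 2d(sin α − sin β))/8 = -17.796453, |c| > 1 → infeasible
LRL: c = (6 − d² + 2cos(α−β) − 2d(sin α − sin β))/8 = -14.697785, |c| > 1 → infeasible
Shortest: RSL with L = 81.066057 m ≈ 81.0661 m
Convert RSL to answer units (arcs ×180/π): t = 0.177768·180/π = 10.1853°, p = ρ·p = 5.89·10.852640 = 63.9220 m, q = 2.732930·180/π = 156.5853°, L = 81.0661 m.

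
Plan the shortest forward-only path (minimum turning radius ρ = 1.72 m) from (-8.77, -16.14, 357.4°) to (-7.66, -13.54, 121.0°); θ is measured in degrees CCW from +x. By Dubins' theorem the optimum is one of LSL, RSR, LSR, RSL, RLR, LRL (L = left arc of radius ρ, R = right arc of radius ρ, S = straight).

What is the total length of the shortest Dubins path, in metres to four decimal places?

Let ψ = atan2(Δy, Δx) = atan2(2.60, 1.11) = 66.8812° be the start→goal bearing.
Normalize: d = |goal − start| / ρ = 2.827030/1.72 = 1.643622, α = (θ_start − ψ) mod 360° = 290.5188° = 5.070509 rad, β = (θ_goal − ψ) mod 360° = 54.1188° = 0.944550 rad.
Common terms: sin α = -0.936558, cos α = 0.350514, sin β = 0.810234, cos β = 0.586107, cos(α−β) = -0.553392, d² = 2.701494. Work in radians in the unit-radius frame; every candidate has L = ρ·(t + p + q).
LSL: p² = 2 + d² − 2cos(α−β) + 2d(sin α − sin β) = 0.066148; p = √p² = 0.257192; φ = atan2(cos β − cos α, d + sin α − sin β) = 1.983551 rad; t = (φ − α) mod 2π = 3.196228 rad, q = (β − φ) mod 2π = 5.244184 rad → L = 1.72·(3.196228 + 0.257192 + 5.244184) = 1.72·8.697605 = 14.959880 m
RSR: p² = 2 + d² − 2cos(α−β) + 2d(sin β − sin α) = 11.550406; p = √p² = 3.398589; φ = atan2(cos α − cos β, d − sin α + sin β) = -0.069377 rad; t = (α − φ) mod 2π = 5.139885 rad, q = (φ − β) mod 2π = 5.269258 rad → L = 1.72·(5.139885 + 3.398589 + 5.269258) = 1.72·13.807733 = 23.749300 m
LSR: p² = d² − 2 + 2cos(α−β) + 2d(sin α + sin β) = -0.820547 < 0 → infeasible
RSL: p² = d² − 2 + 2cos(α−β) − 2d(sin α + sin β) = 0.009969; p = √p² = 0.099844; φ = atan2(cos α + cos β, d − sin α − sin β) − atan2(2, p) = -1.034197 rad; t = (α − φ) mod 2π = 6.104706 rad, q = (β − φ) mod 2π = 1.978748 rad → L = 1.72·(6.104706 + 0.099844 + 1.978748) = 1.72·8.183297 = 14.075272 m
RLR: c = (6 − d² + 2cos(α−β) + 2d(sin α − sin β))/8 = -0.443801; p = 2π − arccos c = 4.252553 rad; φ = atan2(cos α − cos β, d − sin α + sin β) = -0.069377 rad; t = (α − φ + p/2) mod 2π = 0.982977 rad, q = (α − β − t + p) mod 2π = 1.112350 rad → L = 1.72·(0.982977 + 4.252553 + 1.112350) = 1.72·6.347880 = 10.918353 m
LRL: c = (6 − d² + 2cos(α−β) − 2d(sin α − sin β))/8 = 0.991732; p = 2π − arccos c = 6.154500 rad; φ = atan2(cos β − cos α, d + sin α − sin β) = 1.983551 rad; t = (φ − α + p/2) mod 2π = 6.273478 rad, q = (β − α − t + p) mod 2π = 2.038249 rad → L = 1.72·(6.273478 + 6.154500 + 2.038249) = 1.72·14.466228 = 24.881911 m
Shortest: RLR with L = 10.918353 m ≈ 10.9184 m

10.9184 m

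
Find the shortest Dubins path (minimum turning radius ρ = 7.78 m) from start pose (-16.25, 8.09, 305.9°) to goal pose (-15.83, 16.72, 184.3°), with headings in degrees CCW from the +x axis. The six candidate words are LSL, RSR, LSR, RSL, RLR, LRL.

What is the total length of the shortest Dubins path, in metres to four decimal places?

41.1986 m

Let ψ = atan2(Δy, Δx) = atan2(8.63, 0.42) = 87.2138° be the start→goal bearing.
Normalize: d = |goal − start| / ρ = 8.640214/7.78 = 1.110567, α = (θ_start − ψ) mod 360° = 218.6862° = 3.816795 rad, β = (θ_goal − ψ) mod 360° = 97.0862° = 1.694475 rad.
Common terms: sin α = -0.625055, cos α = -0.780581, sin β = 0.992362, cos β = -0.123363, cos(α−β) = -0.523986, d² = 1.233360. Work in radians in the unit-radius frame; every candidate has L = ρ·(t + p + q).
LSL: p² = 2 + d² − 2cos(α−β) + 2d(sin α − sin β) = 0.688831; p = √p² = 0.829958; φ = atan2(cos β − cos α, d + sin α − sin β) = 2.227731 rad; t = (φ − α) mod 2π = 4.694122 rad, q = (β − φ) mod 2π = 5.749929 rad → L = 7.78·(4.694122 + 0.829958 + 5.749929) = 7.78·11.274009 = 87.711788 m
RSR: p² = 2 + d² − 2cos(α−β) + 2d(sin β − sin α) = 7.873832; p = √p² = 2.806035; φ = atan2(cos α − cos β, d − sin α + sin β) = -0.236412 rad; t = (α − φ) mod 2π = 4.053207 rad, q = (φ − β) mod 2π = 4.352299 rad → L = 7.78·(4.053207 + 2.806035 + 4.352299) = 7.78·11.211541 = 87.225786 m
LSR: p² = d² − 2 + 2cos(α−β) + 2d(sin α + sin β) = -0.998775 < 0 → infeasible
RSL: p² = d² − 2 + 2cos(α−β) − 2d(sin α + sin β) = -2.630449 < 0 → infeasible
RLR: c = (6 − d² + 2cos(α−β) + 2d(sin α − sin β))/8 = 0.015771; p = 2π − arccos c = 4.728161 rad; φ = atan2(cos α − cos β, d − sin α + sin β) = -0.236412 rad; t = (α − φ + p/2) mod 2π = 0.134102 rad, q = (α − β − t + p) mod 2π = 0.433194 rad → L = 7.78·(0.134102 + 4.728161 + 0.433194) = 7.78·5.295456 = 41.198650 m
LRL: c = (6 − d² + 2cos(α−β) − 2d(sin α − sin β))/8 = 0.913896; p = 2π − arccos c = 5.865169 rad; φ = atan2(cos β − cos α, d + sin α − sin β) = 2.227731 rad; t = (φ − α + p/2) mod 2π = 1.343521 rad, q = (β − α − t + p) mod 2π = 2.399328 rad → L = 7.78·(1.343521 + 5.865169 + 2.399328) = 7.78·9.608018 = 74.750381 m
Shortest: RLR with L = 41.198650 m ≈ 41.1986 m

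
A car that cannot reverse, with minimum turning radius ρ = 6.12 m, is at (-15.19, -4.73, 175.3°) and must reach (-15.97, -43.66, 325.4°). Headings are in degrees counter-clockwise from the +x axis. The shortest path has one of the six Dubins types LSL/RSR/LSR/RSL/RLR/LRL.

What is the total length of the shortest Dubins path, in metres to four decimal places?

44.0090 m

Let ψ = atan2(Δy, Δx) = atan2(-38.93, -0.78) = -91.1478° be the start→goal bearing.
Normalize: d = |goal − start| / ρ = 38.937813/6.12 = 6.362388, α = (θ_start − ψ) mod 360° = 266.4478° = 4.650392 rad, β = (θ_goal − ψ) mod 360° = 56.5478° = 0.986946 rad.
Common terms: sin α = -0.998079, cos α = -0.061957, sin β = 0.834346, cos β = 0.551241, cos(α−β) = -0.866897, d² = 40.479978. Work in radians in the unit-radius frame; every candidate has L = ρ·(t + p + q).
LSL: p² = 2 + d² − 2cos(α−β) + 2d(sin α − sin β) = 20.896575; p = √p² = 4.571277; φ = atan2(cos β − cos α, d + sin α − sin β) = 0.134547 rad; t = (φ − α) mod 2π = 1.767341 rad, q = (β − φ) mod 2π = 0.852399 rad → L = 6.12·(1.767341 + 4.571277 + 0.852399) = 6.12·7.191016 = 44.009020 m
RSR: p² = 2 + d² − 2cos(α−β) + 2d(sin β − sin α) = 67.530969; p = √p² = 8.217723; φ = atan2(cos α − cos β, d − sin α + sin β) = -0.074688 rad; t = (α − φ) mod 2π = 4.725080 rad, q = (φ − β) mod 2π = 5.221551 rad → L = 6.12·(4.725080 + 8.217723 + 5.221551) = 6.12·18.164354 = 111.165848 m
LSR: p² = d² − 2 + 2cos(α−β) + 2d(sin α + sin β) = 34.662725; p = √p² = 5.887506; φ = atan2(−cos α − cos β, d + sin α + sin β) − atan2(−2, p) = 0.248701 rad; t = (φ − α) mod 2π = 1.881495 rad, q = (φ − β) mod 2π = 5.544941 rad → L = 6.12·(1.881495 + 5.887506 + 5.544941) = 6.12·13.313942 = 81.481322 m
RSL: p² = d² − 2 + 2cos(α−β) − 2d(sin α + sin β) = 38.829645; p = √p² = 6.231344; φ = atan2(cos α + cos β, d − sin α − sin β) − atan2(2, p) = -0.235739 rad; t = (α − φ) mod 2π = 4.886130 rad, q = (β − φ) mod 2π = 1.222684 rad → L = 6.12·(4.886130 + 6.231344 + 1.222684) = 6.12·12.340159 = 75.521771 m
RLR: c = (6 − d² + 2cos(α−β) + 2d(sin α − sin β))/8 = -7.441371, |c| > 1 → infeasible
LRL: c = (6 − d² + 2cos(α−β) − 2d(sin α − sin β))/8 = -1.612072, |c| > 1 → infeasible
Shortest: LSL with L = 44.009020 m ≈ 44.0090 m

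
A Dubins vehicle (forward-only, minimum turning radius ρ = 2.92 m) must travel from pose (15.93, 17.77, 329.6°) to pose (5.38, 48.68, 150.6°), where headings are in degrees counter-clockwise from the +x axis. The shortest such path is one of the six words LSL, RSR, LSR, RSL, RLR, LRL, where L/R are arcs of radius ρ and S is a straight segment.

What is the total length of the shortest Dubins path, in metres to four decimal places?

Let ψ = atan2(Δy, Δx) = atan2(30.91, -10.55) = 108.8455° be the start→goal bearing.
Normalize: d = |goal − start| / ρ = 32.660842/2.92 = 11.185220, α = (θ_start − ψ) mod 360° = 220.7545° = 3.852893 rad, β = (θ_goal − ψ) mod 360° = 41.7545° = 0.728754 rad.
Common terms: sin α = -0.652820, cos α = -0.757513, sin β = 0.665941, cos β = 0.746005, cos(α−β) = -0.999848, d² = 125.109143. Work in radians in the unit-radius frame; every candidate has L = ρ·(t + p + q).
LSL: p² = 2 + d² − 2cos(α−β) + 2d(sin α − sin β) = 99.607588; p = √p² = 9.980360; φ = atan2(cos β − cos α, d + sin α − sin β) = 0.151223 rad; t = (φ − α) mod 2π = 2.581515 rad, q = (β − φ) mod 2π = 0.577531 rad → L = 2.92·(2.581515 + 9.980360 + 0.577531) = 2.92·13.139406 = 38.367066 m
RSR: p² = 2 + d² − 2cos(α−β) + 2d(sin β − sin α) = 158.610089; p = √p² = 12.594050; φ = atan2(cos α − cos β, d − sin α + sin β) = -0.119669 rad; t = (α − φ) mod 2π = 3.972562 rad, q = (φ − β) mod 2π = 5.434763 rad → L = 2.92·(3.972562 + 12.594050 + 5.434763) = 2.92·22.001374 = 64.244013 m
LSR: p² = d² − 2 + 2cos(α−β) + 2d(sin α + sin β) = 121.402971; p = √p² = 11.018302; φ = atan2(−cos α − cos β, d + sin α + sin β) − atan2(−2, p) = 0.180589 rad; t = (φ − α) mod 2π = 2.610881 rad, q = (φ − β) mod 2π = 5.735020 rad → L = 2.92·(2.610881 + 11.018302 + 5.735020) = 2.92·19.364202 = 56.543471 m
RSL: p² = d² − 2 + 2cos(α−β) − 2d(sin α + sin β) = 120.815925; p = √p² = 10.991630; φ = atan2(cos α + cos β, d − sin α − sin β) − atan2(2, p) = -0.181018 rad; t = (α − φ) mod 2π = 4.033911 rad, q = (β − φ) mod 2π = 0.909772 rad → L = 2.92·(4.033911 + 10.991630 + 0.909772) = 2.92·15.935313 = 46.531113 m
RLR: c = (6 − d² + 2cos(α−β) + 2d(sin α − sin β))/8 = -18.826261, |c| > 1 → infeasible
LRL: c = (6 − d² + 2cos(α−β) − 2d(sin α − sin β))/8 = -11.450949, |c| > 1 → infeasible
Shortest: LSL with L = 38.367066 m ≈ 38.3671 m

38.3671 m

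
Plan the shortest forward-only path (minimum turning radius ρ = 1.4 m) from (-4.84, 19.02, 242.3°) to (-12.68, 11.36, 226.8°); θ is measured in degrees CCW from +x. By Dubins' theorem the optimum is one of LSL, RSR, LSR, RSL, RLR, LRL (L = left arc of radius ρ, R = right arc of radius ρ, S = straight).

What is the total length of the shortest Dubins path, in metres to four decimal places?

Let ψ = atan2(Δy, Δx) = atan2(-7.66, -7.84) = -135.6653° be the start→goal bearing.
Normalize: d = |goal − start| / ρ = 10.960894/1.4 = 7.829210, α = (θ_start − ψ) mod 360° = 17.9653° = 0.313554 rad, β = (θ_goal − ψ) mod 360° = 2.4653° = 0.043028 rad.
Common terms: sin α = 0.308442, cos α = 0.951243, sin β = 0.043015, cos β = 0.999074, cos(α−β) = 0.963630, d² = 61.296531. Work in radians in the unit-radius frame; every candidate has L = ρ·(t + p + q).
LSL: p² = 2 + d² − 2cos(α−β) + 2d(sin α − sin β) = 65.525431; p = √p² = 8.094778; φ = atan2(cos β − cos α, d + sin α − sin β) = 0.005909 rad; t = (φ − α) mod 2π = 5.975540 rad, q = (β − φ) mod 2π = 0.037119 rad → L = 1.4·(5.975540 + 8.094778 + 0.037119) = 1.4·14.107437 = 19.750412 m
RSR: p² = 2 + d² − 2cos(α−β) + 2d(sin β − sin α) = 57.213109; p = √p² = 7.563935; φ = atan2(cos α − cos β, d − sin α + sin β) = -0.006324 rad; t = (α − φ) mod 2π = 0.319878 rad, q = (φ − β) mod 2π = 6.233833 rad → L = 1.4·(0.319878 + 7.563935 + 6.233833) = 1.4·14.117646 = 19.764705 m
LSR: p² = d² − 2 + 2cos(α−β) + 2d(sin α + sin β) = 66.727047; p = √p² = 8.168663; φ = atan2(−cos α − cos β, d + sin α + sin β) − atan2(−2, p) = 0.006078 rad; t = (φ − α) mod 2π = 5.975709 rad, q = (φ − β) mod 2π = 6.246235 rad → L = 1.4·(5.975709 + 8.168663 + 6.246235) = 1.4·20.390606 = 28.546848 m
RSL: p² = d² − 2 + 2cos(α−β) − 2d(sin α + sin β) = 55.720536; p = √p² = 7.464619; φ = atan2(cos α + cos β, d − sin α − sin β) − atan2(2, p) = -0.006650 rad; t = (α − φ) mod 2π = 0.320204 rad, q = (β − φ) mod 2π = 0.049678 rad → L = 1.4·(0.320204 + 7.464619 + 0.049678) = 1.4·7.834501 = 10.968302 m
RLR: c = (6 − d² + 2cos(α−β) + 2d(sin α − sin β))/8 = -6.151639, |c| > 1 → infeasible
LRL: c = (6 − d² + 2cos(α−β) − 2d(sin α − sin β))/8 = -7.190679, |c| > 1 → infeasible
Shortest: RSL with L = 10.968302 m ≈ 10.9683 m

10.9683 m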